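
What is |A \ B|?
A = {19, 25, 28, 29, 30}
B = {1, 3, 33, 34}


Set A = {19, 25, 28, 29, 30}
Set B = {1, 3, 33, 34}
A \ B = {19, 25, 28, 29, 30}
|A \ B| = 5

5


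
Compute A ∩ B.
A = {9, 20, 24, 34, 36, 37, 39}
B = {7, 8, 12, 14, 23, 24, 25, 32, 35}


Set A = {9, 20, 24, 34, 36, 37, 39}
Set B = {7, 8, 12, 14, 23, 24, 25, 32, 35}
A ∩ B includes only elements in both sets.
Check each element of A against B:
9 ✗, 20 ✗, 24 ✓, 34 ✗, 36 ✗, 37 ✗, 39 ✗
A ∩ B = {24}

{24}


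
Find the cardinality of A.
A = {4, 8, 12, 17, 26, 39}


Set A = {4, 8, 12, 17, 26, 39}
Listing elements: 4, 8, 12, 17, 26, 39
Counting: 6 elements
|A| = 6

6


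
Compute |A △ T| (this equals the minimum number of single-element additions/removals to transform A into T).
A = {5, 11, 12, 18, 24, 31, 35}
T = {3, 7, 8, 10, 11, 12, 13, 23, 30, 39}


Set A = {5, 11, 12, 18, 24, 31, 35}
Set T = {3, 7, 8, 10, 11, 12, 13, 23, 30, 39}
Elements to remove from A (in A, not in T): {5, 18, 24, 31, 35} → 5 removals
Elements to add to A (in T, not in A): {3, 7, 8, 10, 13, 23, 30, 39} → 8 additions
Total edits = 5 + 8 = 13

13


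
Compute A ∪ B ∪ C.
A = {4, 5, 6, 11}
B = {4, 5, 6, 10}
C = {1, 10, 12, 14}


Set A = {4, 5, 6, 11}
Set B = {4, 5, 6, 10}
Set C = {1, 10, 12, 14}
First, A ∪ B = {4, 5, 6, 10, 11}
Then, (A ∪ B) ∪ C = {1, 4, 5, 6, 10, 11, 12, 14}

{1, 4, 5, 6, 10, 11, 12, 14}


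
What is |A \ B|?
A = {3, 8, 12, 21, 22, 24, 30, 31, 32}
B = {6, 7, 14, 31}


Set A = {3, 8, 12, 21, 22, 24, 30, 31, 32}
Set B = {6, 7, 14, 31}
A \ B = {3, 8, 12, 21, 22, 24, 30, 32}
|A \ B| = 8

8


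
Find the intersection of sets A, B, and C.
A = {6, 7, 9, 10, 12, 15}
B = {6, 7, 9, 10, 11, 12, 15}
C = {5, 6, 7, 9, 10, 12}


Set A = {6, 7, 9, 10, 12, 15}
Set B = {6, 7, 9, 10, 11, 12, 15}
Set C = {5, 6, 7, 9, 10, 12}
First, A ∩ B = {6, 7, 9, 10, 12, 15}
Then, (A ∩ B) ∩ C = {6, 7, 9, 10, 12}

{6, 7, 9, 10, 12}


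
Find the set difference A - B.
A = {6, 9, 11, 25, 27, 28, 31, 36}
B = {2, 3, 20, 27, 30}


Set A = {6, 9, 11, 25, 27, 28, 31, 36}
Set B = {2, 3, 20, 27, 30}
A \ B includes elements in A that are not in B.
Check each element of A:
6 (not in B, keep), 9 (not in B, keep), 11 (not in B, keep), 25 (not in B, keep), 27 (in B, remove), 28 (not in B, keep), 31 (not in B, keep), 36 (not in B, keep)
A \ B = {6, 9, 11, 25, 28, 31, 36}

{6, 9, 11, 25, 28, 31, 36}


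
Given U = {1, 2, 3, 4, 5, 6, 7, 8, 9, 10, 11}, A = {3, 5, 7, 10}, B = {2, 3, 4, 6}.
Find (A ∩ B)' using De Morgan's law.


U = {1, 2, 3, 4, 5, 6, 7, 8, 9, 10, 11}
A = {3, 5, 7, 10}, B = {2, 3, 4, 6}
A ∩ B = {3}
(A ∩ B)' = U \ (A ∩ B) = {1, 2, 4, 5, 6, 7, 8, 9, 10, 11}
Verification via A' ∪ B': A' = {1, 2, 4, 6, 8, 9, 11}, B' = {1, 5, 7, 8, 9, 10, 11}
A' ∪ B' = {1, 2, 4, 5, 6, 7, 8, 9, 10, 11} ✓

{1, 2, 4, 5, 6, 7, 8, 9, 10, 11}


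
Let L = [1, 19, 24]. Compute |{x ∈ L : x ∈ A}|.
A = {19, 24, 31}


Set A = {19, 24, 31}
Candidates: [1, 19, 24]
Check each candidate:
1 ∉ A, 19 ∈ A, 24 ∈ A
Count of candidates in A: 2

2


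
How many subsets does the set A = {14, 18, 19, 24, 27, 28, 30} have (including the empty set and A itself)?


Set A = {14, 18, 19, 24, 27, 28, 30}
|A| = 7
The power set P(A) contains all subsets of A.
|P(A)| = 2^|A| = 2^7 = 128

128


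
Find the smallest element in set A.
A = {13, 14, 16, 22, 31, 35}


Set A = {13, 14, 16, 22, 31, 35}
Elements in ascending order: 13, 14, 16, 22, 31, 35
The smallest element is 13.

13


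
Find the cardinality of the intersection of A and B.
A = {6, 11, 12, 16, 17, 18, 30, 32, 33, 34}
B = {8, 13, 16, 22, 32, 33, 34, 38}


Set A = {6, 11, 12, 16, 17, 18, 30, 32, 33, 34}
Set B = {8, 13, 16, 22, 32, 33, 34, 38}
A ∩ B = {16, 32, 33, 34}
|A ∩ B| = 4

4


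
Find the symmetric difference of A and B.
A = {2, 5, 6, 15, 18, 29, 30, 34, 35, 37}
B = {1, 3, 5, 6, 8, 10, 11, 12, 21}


Set A = {2, 5, 6, 15, 18, 29, 30, 34, 35, 37}
Set B = {1, 3, 5, 6, 8, 10, 11, 12, 21}
A △ B = (A \ B) ∪ (B \ A)
Elements in A but not B: {2, 15, 18, 29, 30, 34, 35, 37}
Elements in B but not A: {1, 3, 8, 10, 11, 12, 21}
A △ B = {1, 2, 3, 8, 10, 11, 12, 15, 18, 21, 29, 30, 34, 35, 37}

{1, 2, 3, 8, 10, 11, 12, 15, 18, 21, 29, 30, 34, 35, 37}


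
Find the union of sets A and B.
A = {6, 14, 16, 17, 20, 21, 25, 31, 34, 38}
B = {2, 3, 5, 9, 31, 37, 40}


Set A = {6, 14, 16, 17, 20, 21, 25, 31, 34, 38}
Set B = {2, 3, 5, 9, 31, 37, 40}
A ∪ B includes all elements in either set.
Elements from A: {6, 14, 16, 17, 20, 21, 25, 31, 34, 38}
Elements from B not already included: {2, 3, 5, 9, 37, 40}
A ∪ B = {2, 3, 5, 6, 9, 14, 16, 17, 20, 21, 25, 31, 34, 37, 38, 40}

{2, 3, 5, 6, 9, 14, 16, 17, 20, 21, 25, 31, 34, 37, 38, 40}


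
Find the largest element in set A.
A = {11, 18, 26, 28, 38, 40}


Set A = {11, 18, 26, 28, 38, 40}
Elements in ascending order: 11, 18, 26, 28, 38, 40
The largest element is 40.

40


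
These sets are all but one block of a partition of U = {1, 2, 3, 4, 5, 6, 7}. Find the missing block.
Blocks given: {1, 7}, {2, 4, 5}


U = {1, 2, 3, 4, 5, 6, 7}
Shown blocks: {1, 7}, {2, 4, 5}
A partition's blocks are pairwise disjoint and cover U, so the missing block = U \ (union of shown blocks).
Union of shown blocks: {1, 2, 4, 5, 7}
Missing block = U \ (union) = {3, 6}

{3, 6}


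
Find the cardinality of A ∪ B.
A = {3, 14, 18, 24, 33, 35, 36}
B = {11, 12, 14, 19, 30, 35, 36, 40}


Set A = {3, 14, 18, 24, 33, 35, 36}, |A| = 7
Set B = {11, 12, 14, 19, 30, 35, 36, 40}, |B| = 8
A ∩ B = {14, 35, 36}, |A ∩ B| = 3
|A ∪ B| = |A| + |B| - |A ∩ B| = 7 + 8 - 3 = 12

12


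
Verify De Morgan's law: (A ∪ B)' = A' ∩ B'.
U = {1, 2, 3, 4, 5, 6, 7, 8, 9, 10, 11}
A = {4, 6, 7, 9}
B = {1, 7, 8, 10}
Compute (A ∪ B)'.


U = {1, 2, 3, 4, 5, 6, 7, 8, 9, 10, 11}
A = {4, 6, 7, 9}, B = {1, 7, 8, 10}
A ∪ B = {1, 4, 6, 7, 8, 9, 10}
(A ∪ B)' = U \ (A ∪ B) = {2, 3, 5, 11}
Verification via A' ∩ B': A' = {1, 2, 3, 5, 8, 10, 11}, B' = {2, 3, 4, 5, 6, 9, 11}
A' ∩ B' = {2, 3, 5, 11} ✓

{2, 3, 5, 11}


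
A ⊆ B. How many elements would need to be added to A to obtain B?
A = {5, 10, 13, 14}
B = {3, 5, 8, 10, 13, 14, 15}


Set A = {5, 10, 13, 14}, |A| = 4
Set B = {3, 5, 8, 10, 13, 14, 15}, |B| = 7
Since A ⊆ B: B \ A = {3, 8, 15}
|B| - |A| = 7 - 4 = 3

3


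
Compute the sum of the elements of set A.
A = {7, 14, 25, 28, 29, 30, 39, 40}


Set A = {7, 14, 25, 28, 29, 30, 39, 40}
Sum = 7 + 14 + 25 + 28 + 29 + 30 + 39 + 40 = 212

212


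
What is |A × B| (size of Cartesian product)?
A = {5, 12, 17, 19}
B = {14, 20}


Set A = {5, 12, 17, 19} has 4 elements.
Set B = {14, 20} has 2 elements.
|A × B| = |A| × |B| = 4 × 2 = 8

8


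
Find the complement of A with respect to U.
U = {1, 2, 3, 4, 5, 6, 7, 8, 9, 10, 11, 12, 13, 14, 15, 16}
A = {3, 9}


Universal set U = {1, 2, 3, 4, 5, 6, 7, 8, 9, 10, 11, 12, 13, 14, 15, 16}
Set A = {3, 9}
A' = U \ A = elements in U but not in A
Checking each element of U:
1 (not in A, include), 2 (not in A, include), 3 (in A, exclude), 4 (not in A, include), 5 (not in A, include), 6 (not in A, include), 7 (not in A, include), 8 (not in A, include), 9 (in A, exclude), 10 (not in A, include), 11 (not in A, include), 12 (not in A, include), 13 (not in A, include), 14 (not in A, include), 15 (not in A, include), 16 (not in A, include)
A' = {1, 2, 4, 5, 6, 7, 8, 10, 11, 12, 13, 14, 15, 16}

{1, 2, 4, 5, 6, 7, 8, 10, 11, 12, 13, 14, 15, 16}


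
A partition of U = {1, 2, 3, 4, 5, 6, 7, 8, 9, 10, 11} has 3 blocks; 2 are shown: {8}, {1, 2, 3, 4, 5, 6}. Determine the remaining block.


U = {1, 2, 3, 4, 5, 6, 7, 8, 9, 10, 11}
Shown blocks: {8}, {1, 2, 3, 4, 5, 6}
A partition's blocks are pairwise disjoint and cover U, so the missing block = U \ (union of shown blocks).
Union of shown blocks: {1, 2, 3, 4, 5, 6, 8}
Missing block = U \ (union) = {7, 9, 10, 11}

{7, 9, 10, 11}


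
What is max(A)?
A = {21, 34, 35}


Set A = {21, 34, 35}
Elements in ascending order: 21, 34, 35
The largest element is 35.

35


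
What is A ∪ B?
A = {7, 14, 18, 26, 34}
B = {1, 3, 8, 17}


Set A = {7, 14, 18, 26, 34}
Set B = {1, 3, 8, 17}
A ∪ B includes all elements in either set.
Elements from A: {7, 14, 18, 26, 34}
Elements from B not already included: {1, 3, 8, 17}
A ∪ B = {1, 3, 7, 8, 14, 17, 18, 26, 34}

{1, 3, 7, 8, 14, 17, 18, 26, 34}


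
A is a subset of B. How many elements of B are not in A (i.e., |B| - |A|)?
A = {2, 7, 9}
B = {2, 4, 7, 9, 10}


Set A = {2, 7, 9}, |A| = 3
Set B = {2, 4, 7, 9, 10}, |B| = 5
Since A ⊆ B: B \ A = {4, 10}
|B| - |A| = 5 - 3 = 2

2


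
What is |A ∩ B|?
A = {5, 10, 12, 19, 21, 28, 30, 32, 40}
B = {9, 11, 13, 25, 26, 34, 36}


Set A = {5, 10, 12, 19, 21, 28, 30, 32, 40}
Set B = {9, 11, 13, 25, 26, 34, 36}
A ∩ B = {}
|A ∩ B| = 0

0


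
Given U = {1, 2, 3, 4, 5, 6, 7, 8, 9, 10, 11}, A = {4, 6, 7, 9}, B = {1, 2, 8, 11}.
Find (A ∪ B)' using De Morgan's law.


U = {1, 2, 3, 4, 5, 6, 7, 8, 9, 10, 11}
A = {4, 6, 7, 9}, B = {1, 2, 8, 11}
A ∪ B = {1, 2, 4, 6, 7, 8, 9, 11}
(A ∪ B)' = U \ (A ∪ B) = {3, 5, 10}
Verification via A' ∩ B': A' = {1, 2, 3, 5, 8, 10, 11}, B' = {3, 4, 5, 6, 7, 9, 10}
A' ∩ B' = {3, 5, 10} ✓

{3, 5, 10}


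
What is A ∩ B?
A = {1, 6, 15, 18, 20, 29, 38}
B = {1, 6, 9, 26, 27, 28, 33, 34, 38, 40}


Set A = {1, 6, 15, 18, 20, 29, 38}
Set B = {1, 6, 9, 26, 27, 28, 33, 34, 38, 40}
A ∩ B includes only elements in both sets.
Check each element of A against B:
1 ✓, 6 ✓, 15 ✗, 18 ✗, 20 ✗, 29 ✗, 38 ✓
A ∩ B = {1, 6, 38}

{1, 6, 38}


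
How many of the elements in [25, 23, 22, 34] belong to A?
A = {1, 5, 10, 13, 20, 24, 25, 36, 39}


Set A = {1, 5, 10, 13, 20, 24, 25, 36, 39}
Candidates: [25, 23, 22, 34]
Check each candidate:
25 ∈ A, 23 ∉ A, 22 ∉ A, 34 ∉ A
Count of candidates in A: 1

1


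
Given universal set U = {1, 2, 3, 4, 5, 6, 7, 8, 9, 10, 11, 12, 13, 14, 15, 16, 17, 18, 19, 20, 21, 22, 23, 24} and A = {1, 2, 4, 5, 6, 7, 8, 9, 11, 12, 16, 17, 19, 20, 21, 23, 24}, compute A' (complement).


Universal set U = {1, 2, 3, 4, 5, 6, 7, 8, 9, 10, 11, 12, 13, 14, 15, 16, 17, 18, 19, 20, 21, 22, 23, 24}
Set A = {1, 2, 4, 5, 6, 7, 8, 9, 11, 12, 16, 17, 19, 20, 21, 23, 24}
A' = U \ A = elements in U but not in A
Checking each element of U:
1 (in A, exclude), 2 (in A, exclude), 3 (not in A, include), 4 (in A, exclude), 5 (in A, exclude), 6 (in A, exclude), 7 (in A, exclude), 8 (in A, exclude), 9 (in A, exclude), 10 (not in A, include), 11 (in A, exclude), 12 (in A, exclude), 13 (not in A, include), 14 (not in A, include), 15 (not in A, include), 16 (in A, exclude), 17 (in A, exclude), 18 (not in A, include), 19 (in A, exclude), 20 (in A, exclude), 21 (in A, exclude), 22 (not in A, include), 23 (in A, exclude), 24 (in A, exclude)
A' = {3, 10, 13, 14, 15, 18, 22}

{3, 10, 13, 14, 15, 18, 22}


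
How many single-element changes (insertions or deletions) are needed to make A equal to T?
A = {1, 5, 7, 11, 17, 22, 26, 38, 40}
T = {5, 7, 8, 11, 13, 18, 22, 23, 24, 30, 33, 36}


Set A = {1, 5, 7, 11, 17, 22, 26, 38, 40}
Set T = {5, 7, 8, 11, 13, 18, 22, 23, 24, 30, 33, 36}
Elements to remove from A (in A, not in T): {1, 17, 26, 38, 40} → 5 removals
Elements to add to A (in T, not in A): {8, 13, 18, 23, 24, 30, 33, 36} → 8 additions
Total edits = 5 + 8 = 13

13


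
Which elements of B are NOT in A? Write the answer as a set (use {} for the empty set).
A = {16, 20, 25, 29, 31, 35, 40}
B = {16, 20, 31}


Set A = {16, 20, 25, 29, 31, 35, 40}
Set B = {16, 20, 31}
Check each element of B against A:
16 ∈ A, 20 ∈ A, 31 ∈ A
Elements of B not in A: {}

{}


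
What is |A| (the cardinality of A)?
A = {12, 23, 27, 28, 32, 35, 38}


Set A = {12, 23, 27, 28, 32, 35, 38}
Listing elements: 12, 23, 27, 28, 32, 35, 38
Counting: 7 elements
|A| = 7

7


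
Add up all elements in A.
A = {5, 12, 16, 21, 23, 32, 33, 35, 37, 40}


Set A = {5, 12, 16, 21, 23, 32, 33, 35, 37, 40}
Sum = 5 + 12 + 16 + 21 + 23 + 32 + 33 + 35 + 37 + 40 = 254

254


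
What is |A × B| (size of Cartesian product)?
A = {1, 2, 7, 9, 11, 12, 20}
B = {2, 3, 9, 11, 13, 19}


Set A = {1, 2, 7, 9, 11, 12, 20} has 7 elements.
Set B = {2, 3, 9, 11, 13, 19} has 6 elements.
|A × B| = |A| × |B| = 7 × 6 = 42

42


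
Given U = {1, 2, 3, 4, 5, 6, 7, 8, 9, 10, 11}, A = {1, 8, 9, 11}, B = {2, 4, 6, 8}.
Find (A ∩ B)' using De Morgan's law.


U = {1, 2, 3, 4, 5, 6, 7, 8, 9, 10, 11}
A = {1, 8, 9, 11}, B = {2, 4, 6, 8}
A ∩ B = {8}
(A ∩ B)' = U \ (A ∩ B) = {1, 2, 3, 4, 5, 6, 7, 9, 10, 11}
Verification via A' ∪ B': A' = {2, 3, 4, 5, 6, 7, 10}, B' = {1, 3, 5, 7, 9, 10, 11}
A' ∪ B' = {1, 2, 3, 4, 5, 6, 7, 9, 10, 11} ✓

{1, 2, 3, 4, 5, 6, 7, 9, 10, 11}


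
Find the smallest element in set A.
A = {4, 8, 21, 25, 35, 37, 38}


Set A = {4, 8, 21, 25, 35, 37, 38}
Elements in ascending order: 4, 8, 21, 25, 35, 37, 38
The smallest element is 4.

4


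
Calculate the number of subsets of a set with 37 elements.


The set has 37 elements.
The power set contains all possible subsets.
|P(A)| = 2^|A| = 2^37 = 137438953472

137438953472


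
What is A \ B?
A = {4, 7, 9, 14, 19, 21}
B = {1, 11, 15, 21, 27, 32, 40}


Set A = {4, 7, 9, 14, 19, 21}
Set B = {1, 11, 15, 21, 27, 32, 40}
A \ B includes elements in A that are not in B.
Check each element of A:
4 (not in B, keep), 7 (not in B, keep), 9 (not in B, keep), 14 (not in B, keep), 19 (not in B, keep), 21 (in B, remove)
A \ B = {4, 7, 9, 14, 19}

{4, 7, 9, 14, 19}


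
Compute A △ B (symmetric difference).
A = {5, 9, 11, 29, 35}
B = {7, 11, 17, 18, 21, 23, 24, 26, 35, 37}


Set A = {5, 9, 11, 29, 35}
Set B = {7, 11, 17, 18, 21, 23, 24, 26, 35, 37}
A △ B = (A \ B) ∪ (B \ A)
Elements in A but not B: {5, 9, 29}
Elements in B but not A: {7, 17, 18, 21, 23, 24, 26, 37}
A △ B = {5, 7, 9, 17, 18, 21, 23, 24, 26, 29, 37}

{5, 7, 9, 17, 18, 21, 23, 24, 26, 29, 37}


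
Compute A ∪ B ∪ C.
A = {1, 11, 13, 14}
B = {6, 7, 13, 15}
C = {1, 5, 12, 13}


Set A = {1, 11, 13, 14}
Set B = {6, 7, 13, 15}
Set C = {1, 5, 12, 13}
First, A ∪ B = {1, 6, 7, 11, 13, 14, 15}
Then, (A ∪ B) ∪ C = {1, 5, 6, 7, 11, 12, 13, 14, 15}

{1, 5, 6, 7, 11, 12, 13, 14, 15}


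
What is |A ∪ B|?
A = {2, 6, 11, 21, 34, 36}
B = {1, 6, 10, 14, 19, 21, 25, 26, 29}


Set A = {2, 6, 11, 21, 34, 36}, |A| = 6
Set B = {1, 6, 10, 14, 19, 21, 25, 26, 29}, |B| = 9
A ∩ B = {6, 21}, |A ∩ B| = 2
|A ∪ B| = |A| + |B| - |A ∩ B| = 6 + 9 - 2 = 13

13


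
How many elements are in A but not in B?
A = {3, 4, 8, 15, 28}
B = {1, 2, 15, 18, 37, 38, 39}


Set A = {3, 4, 8, 15, 28}
Set B = {1, 2, 15, 18, 37, 38, 39}
A \ B = {3, 4, 8, 28}
|A \ B| = 4

4


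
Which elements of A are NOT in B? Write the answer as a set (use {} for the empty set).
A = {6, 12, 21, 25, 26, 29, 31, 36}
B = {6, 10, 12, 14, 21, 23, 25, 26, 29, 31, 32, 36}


Set A = {6, 12, 21, 25, 26, 29, 31, 36}
Set B = {6, 10, 12, 14, 21, 23, 25, 26, 29, 31, 32, 36}
Check each element of A against B:
6 ∈ B, 12 ∈ B, 21 ∈ B, 25 ∈ B, 26 ∈ B, 29 ∈ B, 31 ∈ B, 36 ∈ B
Elements of A not in B: {}

{}


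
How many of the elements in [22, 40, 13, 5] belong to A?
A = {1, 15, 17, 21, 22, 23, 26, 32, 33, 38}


Set A = {1, 15, 17, 21, 22, 23, 26, 32, 33, 38}
Candidates: [22, 40, 13, 5]
Check each candidate:
22 ∈ A, 40 ∉ A, 13 ∉ A, 5 ∉ A
Count of candidates in A: 1

1


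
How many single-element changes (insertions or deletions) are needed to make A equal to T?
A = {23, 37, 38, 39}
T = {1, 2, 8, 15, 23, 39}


Set A = {23, 37, 38, 39}
Set T = {1, 2, 8, 15, 23, 39}
Elements to remove from A (in A, not in T): {37, 38} → 2 removals
Elements to add to A (in T, not in A): {1, 2, 8, 15} → 4 additions
Total edits = 2 + 4 = 6

6


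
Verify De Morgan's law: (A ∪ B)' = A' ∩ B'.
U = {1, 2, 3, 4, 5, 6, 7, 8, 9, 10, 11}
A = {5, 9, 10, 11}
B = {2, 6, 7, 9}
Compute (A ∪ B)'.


U = {1, 2, 3, 4, 5, 6, 7, 8, 9, 10, 11}
A = {5, 9, 10, 11}, B = {2, 6, 7, 9}
A ∪ B = {2, 5, 6, 7, 9, 10, 11}
(A ∪ B)' = U \ (A ∪ B) = {1, 3, 4, 8}
Verification via A' ∩ B': A' = {1, 2, 3, 4, 6, 7, 8}, B' = {1, 3, 4, 5, 8, 10, 11}
A' ∩ B' = {1, 3, 4, 8} ✓

{1, 3, 4, 8}


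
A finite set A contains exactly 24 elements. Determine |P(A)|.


The set has 24 elements.
The power set contains all possible subsets.
|P(A)| = 2^|A| = 2^24 = 16777216

16777216


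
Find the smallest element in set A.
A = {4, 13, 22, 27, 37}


Set A = {4, 13, 22, 27, 37}
Elements in ascending order: 4, 13, 22, 27, 37
The smallest element is 4.

4


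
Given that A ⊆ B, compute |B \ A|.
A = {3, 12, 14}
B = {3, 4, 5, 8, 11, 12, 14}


Set A = {3, 12, 14}, |A| = 3
Set B = {3, 4, 5, 8, 11, 12, 14}, |B| = 7
Since A ⊆ B: B \ A = {4, 5, 8, 11}
|B| - |A| = 7 - 3 = 4

4


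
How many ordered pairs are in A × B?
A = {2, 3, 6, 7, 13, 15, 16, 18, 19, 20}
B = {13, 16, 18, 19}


Set A = {2, 3, 6, 7, 13, 15, 16, 18, 19, 20} has 10 elements.
Set B = {13, 16, 18, 19} has 4 elements.
|A × B| = |A| × |B| = 10 × 4 = 40

40


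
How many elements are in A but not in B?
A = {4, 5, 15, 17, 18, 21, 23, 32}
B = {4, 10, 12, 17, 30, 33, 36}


Set A = {4, 5, 15, 17, 18, 21, 23, 32}
Set B = {4, 10, 12, 17, 30, 33, 36}
A \ B = {5, 15, 18, 21, 23, 32}
|A \ B| = 6

6


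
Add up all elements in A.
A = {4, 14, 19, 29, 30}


Set A = {4, 14, 19, 29, 30}
Sum = 4 + 14 + 19 + 29 + 30 = 96

96


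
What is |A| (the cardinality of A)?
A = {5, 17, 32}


Set A = {5, 17, 32}
Listing elements: 5, 17, 32
Counting: 3 elements
|A| = 3

3


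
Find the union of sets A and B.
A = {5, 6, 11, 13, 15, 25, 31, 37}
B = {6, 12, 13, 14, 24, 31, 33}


Set A = {5, 6, 11, 13, 15, 25, 31, 37}
Set B = {6, 12, 13, 14, 24, 31, 33}
A ∪ B includes all elements in either set.
Elements from A: {5, 6, 11, 13, 15, 25, 31, 37}
Elements from B not already included: {12, 14, 24, 33}
A ∪ B = {5, 6, 11, 12, 13, 14, 15, 24, 25, 31, 33, 37}

{5, 6, 11, 12, 13, 14, 15, 24, 25, 31, 33, 37}


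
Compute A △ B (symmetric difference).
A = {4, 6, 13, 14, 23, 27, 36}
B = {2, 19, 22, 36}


Set A = {4, 6, 13, 14, 23, 27, 36}
Set B = {2, 19, 22, 36}
A △ B = (A \ B) ∪ (B \ A)
Elements in A but not B: {4, 6, 13, 14, 23, 27}
Elements in B but not A: {2, 19, 22}
A △ B = {2, 4, 6, 13, 14, 19, 22, 23, 27}

{2, 4, 6, 13, 14, 19, 22, 23, 27}


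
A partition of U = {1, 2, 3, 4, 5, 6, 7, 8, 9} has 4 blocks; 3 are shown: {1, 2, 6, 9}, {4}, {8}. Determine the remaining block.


U = {1, 2, 3, 4, 5, 6, 7, 8, 9}
Shown blocks: {1, 2, 6, 9}, {4}, {8}
A partition's blocks are pairwise disjoint and cover U, so the missing block = U \ (union of shown blocks).
Union of shown blocks: {1, 2, 4, 6, 8, 9}
Missing block = U \ (union) = {3, 5, 7}

{3, 5, 7}


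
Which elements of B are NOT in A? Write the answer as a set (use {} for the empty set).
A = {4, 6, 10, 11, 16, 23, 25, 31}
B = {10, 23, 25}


Set A = {4, 6, 10, 11, 16, 23, 25, 31}
Set B = {10, 23, 25}
Check each element of B against A:
10 ∈ A, 23 ∈ A, 25 ∈ A
Elements of B not in A: {}

{}


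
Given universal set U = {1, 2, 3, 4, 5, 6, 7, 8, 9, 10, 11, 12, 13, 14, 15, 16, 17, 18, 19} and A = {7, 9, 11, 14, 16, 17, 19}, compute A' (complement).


Universal set U = {1, 2, 3, 4, 5, 6, 7, 8, 9, 10, 11, 12, 13, 14, 15, 16, 17, 18, 19}
Set A = {7, 9, 11, 14, 16, 17, 19}
A' = U \ A = elements in U but not in A
Checking each element of U:
1 (not in A, include), 2 (not in A, include), 3 (not in A, include), 4 (not in A, include), 5 (not in A, include), 6 (not in A, include), 7 (in A, exclude), 8 (not in A, include), 9 (in A, exclude), 10 (not in A, include), 11 (in A, exclude), 12 (not in A, include), 13 (not in A, include), 14 (in A, exclude), 15 (not in A, include), 16 (in A, exclude), 17 (in A, exclude), 18 (not in A, include), 19 (in A, exclude)
A' = {1, 2, 3, 4, 5, 6, 8, 10, 12, 13, 15, 18}

{1, 2, 3, 4, 5, 6, 8, 10, 12, 13, 15, 18}


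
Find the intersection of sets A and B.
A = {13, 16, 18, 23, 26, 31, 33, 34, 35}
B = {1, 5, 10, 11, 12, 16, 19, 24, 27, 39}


Set A = {13, 16, 18, 23, 26, 31, 33, 34, 35}
Set B = {1, 5, 10, 11, 12, 16, 19, 24, 27, 39}
A ∩ B includes only elements in both sets.
Check each element of A against B:
13 ✗, 16 ✓, 18 ✗, 23 ✗, 26 ✗, 31 ✗, 33 ✗, 34 ✗, 35 ✗
A ∩ B = {16}

{16}


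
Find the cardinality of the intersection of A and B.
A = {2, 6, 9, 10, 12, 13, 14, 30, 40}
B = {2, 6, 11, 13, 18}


Set A = {2, 6, 9, 10, 12, 13, 14, 30, 40}
Set B = {2, 6, 11, 13, 18}
A ∩ B = {2, 6, 13}
|A ∩ B| = 3

3


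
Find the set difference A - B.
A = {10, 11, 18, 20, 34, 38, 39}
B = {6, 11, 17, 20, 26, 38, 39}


Set A = {10, 11, 18, 20, 34, 38, 39}
Set B = {6, 11, 17, 20, 26, 38, 39}
A \ B includes elements in A that are not in B.
Check each element of A:
10 (not in B, keep), 11 (in B, remove), 18 (not in B, keep), 20 (in B, remove), 34 (not in B, keep), 38 (in B, remove), 39 (in B, remove)
A \ B = {10, 18, 34}

{10, 18, 34}


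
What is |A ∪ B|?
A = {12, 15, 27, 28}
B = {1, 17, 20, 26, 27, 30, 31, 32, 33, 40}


Set A = {12, 15, 27, 28}, |A| = 4
Set B = {1, 17, 20, 26, 27, 30, 31, 32, 33, 40}, |B| = 10
A ∩ B = {27}, |A ∩ B| = 1
|A ∪ B| = |A| + |B| - |A ∩ B| = 4 + 10 - 1 = 13

13


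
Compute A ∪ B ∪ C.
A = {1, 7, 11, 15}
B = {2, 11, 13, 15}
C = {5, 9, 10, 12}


Set A = {1, 7, 11, 15}
Set B = {2, 11, 13, 15}
Set C = {5, 9, 10, 12}
First, A ∪ B = {1, 2, 7, 11, 13, 15}
Then, (A ∪ B) ∪ C = {1, 2, 5, 7, 9, 10, 11, 12, 13, 15}

{1, 2, 5, 7, 9, 10, 11, 12, 13, 15}


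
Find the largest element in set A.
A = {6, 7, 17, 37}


Set A = {6, 7, 17, 37}
Elements in ascending order: 6, 7, 17, 37
The largest element is 37.

37


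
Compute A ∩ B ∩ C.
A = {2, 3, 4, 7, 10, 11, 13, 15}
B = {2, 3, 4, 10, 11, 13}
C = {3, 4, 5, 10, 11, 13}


Set A = {2, 3, 4, 7, 10, 11, 13, 15}
Set B = {2, 3, 4, 10, 11, 13}
Set C = {3, 4, 5, 10, 11, 13}
First, A ∩ B = {2, 3, 4, 10, 11, 13}
Then, (A ∩ B) ∩ C = {3, 4, 10, 11, 13}

{3, 4, 10, 11, 13}


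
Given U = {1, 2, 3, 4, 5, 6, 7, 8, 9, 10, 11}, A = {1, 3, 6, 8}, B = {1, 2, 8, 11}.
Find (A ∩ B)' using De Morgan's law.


U = {1, 2, 3, 4, 5, 6, 7, 8, 9, 10, 11}
A = {1, 3, 6, 8}, B = {1, 2, 8, 11}
A ∩ B = {1, 8}
(A ∩ B)' = U \ (A ∩ B) = {2, 3, 4, 5, 6, 7, 9, 10, 11}
Verification via A' ∪ B': A' = {2, 4, 5, 7, 9, 10, 11}, B' = {3, 4, 5, 6, 7, 9, 10}
A' ∪ B' = {2, 3, 4, 5, 6, 7, 9, 10, 11} ✓

{2, 3, 4, 5, 6, 7, 9, 10, 11}


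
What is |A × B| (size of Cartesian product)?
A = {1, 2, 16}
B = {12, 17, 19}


Set A = {1, 2, 16} has 3 elements.
Set B = {12, 17, 19} has 3 elements.
|A × B| = |A| × |B| = 3 × 3 = 9

9


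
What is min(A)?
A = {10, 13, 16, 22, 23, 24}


Set A = {10, 13, 16, 22, 23, 24}
Elements in ascending order: 10, 13, 16, 22, 23, 24
The smallest element is 10.

10


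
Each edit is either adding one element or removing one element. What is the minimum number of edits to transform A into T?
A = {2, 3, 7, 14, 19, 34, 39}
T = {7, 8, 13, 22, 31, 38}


Set A = {2, 3, 7, 14, 19, 34, 39}
Set T = {7, 8, 13, 22, 31, 38}
Elements to remove from A (in A, not in T): {2, 3, 14, 19, 34, 39} → 6 removals
Elements to add to A (in T, not in A): {8, 13, 22, 31, 38} → 5 additions
Total edits = 6 + 5 = 11

11


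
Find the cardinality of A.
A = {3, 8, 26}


Set A = {3, 8, 26}
Listing elements: 3, 8, 26
Counting: 3 elements
|A| = 3

3


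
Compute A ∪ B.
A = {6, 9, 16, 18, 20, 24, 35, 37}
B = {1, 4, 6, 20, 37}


Set A = {6, 9, 16, 18, 20, 24, 35, 37}
Set B = {1, 4, 6, 20, 37}
A ∪ B includes all elements in either set.
Elements from A: {6, 9, 16, 18, 20, 24, 35, 37}
Elements from B not already included: {1, 4}
A ∪ B = {1, 4, 6, 9, 16, 18, 20, 24, 35, 37}

{1, 4, 6, 9, 16, 18, 20, 24, 35, 37}


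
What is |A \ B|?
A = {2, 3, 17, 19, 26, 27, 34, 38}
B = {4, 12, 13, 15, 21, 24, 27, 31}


Set A = {2, 3, 17, 19, 26, 27, 34, 38}
Set B = {4, 12, 13, 15, 21, 24, 27, 31}
A \ B = {2, 3, 17, 19, 26, 34, 38}
|A \ B| = 7

7


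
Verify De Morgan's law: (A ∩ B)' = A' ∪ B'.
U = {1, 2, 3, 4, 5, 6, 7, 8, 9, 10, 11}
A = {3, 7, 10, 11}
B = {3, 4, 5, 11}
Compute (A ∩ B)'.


U = {1, 2, 3, 4, 5, 6, 7, 8, 9, 10, 11}
A = {3, 7, 10, 11}, B = {3, 4, 5, 11}
A ∩ B = {3, 11}
(A ∩ B)' = U \ (A ∩ B) = {1, 2, 4, 5, 6, 7, 8, 9, 10}
Verification via A' ∪ B': A' = {1, 2, 4, 5, 6, 8, 9}, B' = {1, 2, 6, 7, 8, 9, 10}
A' ∪ B' = {1, 2, 4, 5, 6, 7, 8, 9, 10} ✓

{1, 2, 4, 5, 6, 7, 8, 9, 10}


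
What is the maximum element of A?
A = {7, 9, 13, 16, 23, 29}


Set A = {7, 9, 13, 16, 23, 29}
Elements in ascending order: 7, 9, 13, 16, 23, 29
The largest element is 29.

29


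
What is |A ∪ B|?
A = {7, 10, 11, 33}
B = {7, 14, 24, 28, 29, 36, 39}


Set A = {7, 10, 11, 33}, |A| = 4
Set B = {7, 14, 24, 28, 29, 36, 39}, |B| = 7
A ∩ B = {7}, |A ∩ B| = 1
|A ∪ B| = |A| + |B| - |A ∩ B| = 4 + 7 - 1 = 10

10


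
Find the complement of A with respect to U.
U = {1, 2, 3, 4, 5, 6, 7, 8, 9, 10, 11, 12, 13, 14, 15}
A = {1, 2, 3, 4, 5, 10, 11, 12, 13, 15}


Universal set U = {1, 2, 3, 4, 5, 6, 7, 8, 9, 10, 11, 12, 13, 14, 15}
Set A = {1, 2, 3, 4, 5, 10, 11, 12, 13, 15}
A' = U \ A = elements in U but not in A
Checking each element of U:
1 (in A, exclude), 2 (in A, exclude), 3 (in A, exclude), 4 (in A, exclude), 5 (in A, exclude), 6 (not in A, include), 7 (not in A, include), 8 (not in A, include), 9 (not in A, include), 10 (in A, exclude), 11 (in A, exclude), 12 (in A, exclude), 13 (in A, exclude), 14 (not in A, include), 15 (in A, exclude)
A' = {6, 7, 8, 9, 14}

{6, 7, 8, 9, 14}


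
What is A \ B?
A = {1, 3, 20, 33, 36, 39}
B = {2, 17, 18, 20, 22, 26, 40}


Set A = {1, 3, 20, 33, 36, 39}
Set B = {2, 17, 18, 20, 22, 26, 40}
A \ B includes elements in A that are not in B.
Check each element of A:
1 (not in B, keep), 3 (not in B, keep), 20 (in B, remove), 33 (not in B, keep), 36 (not in B, keep), 39 (not in B, keep)
A \ B = {1, 3, 33, 36, 39}

{1, 3, 33, 36, 39}


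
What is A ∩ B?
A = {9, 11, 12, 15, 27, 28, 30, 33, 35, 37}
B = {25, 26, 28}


Set A = {9, 11, 12, 15, 27, 28, 30, 33, 35, 37}
Set B = {25, 26, 28}
A ∩ B includes only elements in both sets.
Check each element of A against B:
9 ✗, 11 ✗, 12 ✗, 15 ✗, 27 ✗, 28 ✓, 30 ✗, 33 ✗, 35 ✗, 37 ✗
A ∩ B = {28}

{28}


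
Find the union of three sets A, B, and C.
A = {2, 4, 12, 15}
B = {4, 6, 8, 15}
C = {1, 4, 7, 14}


Set A = {2, 4, 12, 15}
Set B = {4, 6, 8, 15}
Set C = {1, 4, 7, 14}
First, A ∪ B = {2, 4, 6, 8, 12, 15}
Then, (A ∪ B) ∪ C = {1, 2, 4, 6, 7, 8, 12, 14, 15}

{1, 2, 4, 6, 7, 8, 12, 14, 15}


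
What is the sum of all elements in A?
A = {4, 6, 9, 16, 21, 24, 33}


Set A = {4, 6, 9, 16, 21, 24, 33}
Sum = 4 + 6 + 9 + 16 + 21 + 24 + 33 = 113

113


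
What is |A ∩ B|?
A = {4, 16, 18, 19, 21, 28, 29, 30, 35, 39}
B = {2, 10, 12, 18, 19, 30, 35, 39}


Set A = {4, 16, 18, 19, 21, 28, 29, 30, 35, 39}
Set B = {2, 10, 12, 18, 19, 30, 35, 39}
A ∩ B = {18, 19, 30, 35, 39}
|A ∩ B| = 5

5


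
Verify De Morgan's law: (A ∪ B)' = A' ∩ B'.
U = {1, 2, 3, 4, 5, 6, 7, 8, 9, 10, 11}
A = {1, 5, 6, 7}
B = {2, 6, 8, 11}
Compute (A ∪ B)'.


U = {1, 2, 3, 4, 5, 6, 7, 8, 9, 10, 11}
A = {1, 5, 6, 7}, B = {2, 6, 8, 11}
A ∪ B = {1, 2, 5, 6, 7, 8, 11}
(A ∪ B)' = U \ (A ∪ B) = {3, 4, 9, 10}
Verification via A' ∩ B': A' = {2, 3, 4, 8, 9, 10, 11}, B' = {1, 3, 4, 5, 7, 9, 10}
A' ∩ B' = {3, 4, 9, 10} ✓

{3, 4, 9, 10}


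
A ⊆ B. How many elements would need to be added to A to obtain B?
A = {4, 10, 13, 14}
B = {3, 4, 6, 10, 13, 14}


Set A = {4, 10, 13, 14}, |A| = 4
Set B = {3, 4, 6, 10, 13, 14}, |B| = 6
Since A ⊆ B: B \ A = {3, 6}
|B| - |A| = 6 - 4 = 2

2


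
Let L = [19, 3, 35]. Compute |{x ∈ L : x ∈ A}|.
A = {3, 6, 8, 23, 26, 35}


Set A = {3, 6, 8, 23, 26, 35}
Candidates: [19, 3, 35]
Check each candidate:
19 ∉ A, 3 ∈ A, 35 ∈ A
Count of candidates in A: 2

2


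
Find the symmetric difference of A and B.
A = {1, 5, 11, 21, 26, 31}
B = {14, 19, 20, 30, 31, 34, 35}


Set A = {1, 5, 11, 21, 26, 31}
Set B = {14, 19, 20, 30, 31, 34, 35}
A △ B = (A \ B) ∪ (B \ A)
Elements in A but not B: {1, 5, 11, 21, 26}
Elements in B but not A: {14, 19, 20, 30, 34, 35}
A △ B = {1, 5, 11, 14, 19, 20, 21, 26, 30, 34, 35}

{1, 5, 11, 14, 19, 20, 21, 26, 30, 34, 35}


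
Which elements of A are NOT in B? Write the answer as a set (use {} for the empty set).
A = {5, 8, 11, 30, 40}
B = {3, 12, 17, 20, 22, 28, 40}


Set A = {5, 8, 11, 30, 40}
Set B = {3, 12, 17, 20, 22, 28, 40}
Check each element of A against B:
5 ∉ B (include), 8 ∉ B (include), 11 ∉ B (include), 30 ∉ B (include), 40 ∈ B
Elements of A not in B: {5, 8, 11, 30}

{5, 8, 11, 30}


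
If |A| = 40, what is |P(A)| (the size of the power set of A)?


The set has 40 elements.
The power set contains all possible subsets.
|P(A)| = 2^|A| = 2^40 = 1099511627776

1099511627776


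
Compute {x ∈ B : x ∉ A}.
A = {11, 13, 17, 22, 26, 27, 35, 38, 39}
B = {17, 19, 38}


Set A = {11, 13, 17, 22, 26, 27, 35, 38, 39}
Set B = {17, 19, 38}
Check each element of B against A:
17 ∈ A, 19 ∉ A (include), 38 ∈ A
Elements of B not in A: {19}

{19}


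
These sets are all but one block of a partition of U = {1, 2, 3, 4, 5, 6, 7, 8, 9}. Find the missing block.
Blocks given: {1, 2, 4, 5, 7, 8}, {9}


U = {1, 2, 3, 4, 5, 6, 7, 8, 9}
Shown blocks: {1, 2, 4, 5, 7, 8}, {9}
A partition's blocks are pairwise disjoint and cover U, so the missing block = U \ (union of shown blocks).
Union of shown blocks: {1, 2, 4, 5, 7, 8, 9}
Missing block = U \ (union) = {3, 6}

{3, 6}


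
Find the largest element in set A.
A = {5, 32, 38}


Set A = {5, 32, 38}
Elements in ascending order: 5, 32, 38
The largest element is 38.

38


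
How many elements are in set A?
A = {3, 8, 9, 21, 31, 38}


Set A = {3, 8, 9, 21, 31, 38}
Listing elements: 3, 8, 9, 21, 31, 38
Counting: 6 elements
|A| = 6

6


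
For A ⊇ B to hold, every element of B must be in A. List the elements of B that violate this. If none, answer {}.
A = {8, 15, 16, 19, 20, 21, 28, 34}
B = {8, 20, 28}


Set A = {8, 15, 16, 19, 20, 21, 28, 34}
Set B = {8, 20, 28}
Check each element of B against A:
8 ∈ A, 20 ∈ A, 28 ∈ A
Elements of B not in A: {}

{}


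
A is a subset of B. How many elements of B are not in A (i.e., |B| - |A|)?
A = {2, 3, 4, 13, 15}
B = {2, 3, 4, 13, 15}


Set A = {2, 3, 4, 13, 15}, |A| = 5
Set B = {2, 3, 4, 13, 15}, |B| = 5
Since A ⊆ B: B \ A = {}
|B| - |A| = 5 - 5 = 0

0


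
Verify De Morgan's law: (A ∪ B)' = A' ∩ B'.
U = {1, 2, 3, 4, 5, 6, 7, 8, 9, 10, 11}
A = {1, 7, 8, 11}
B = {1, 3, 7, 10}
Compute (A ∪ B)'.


U = {1, 2, 3, 4, 5, 6, 7, 8, 9, 10, 11}
A = {1, 7, 8, 11}, B = {1, 3, 7, 10}
A ∪ B = {1, 3, 7, 8, 10, 11}
(A ∪ B)' = U \ (A ∪ B) = {2, 4, 5, 6, 9}
Verification via A' ∩ B': A' = {2, 3, 4, 5, 6, 9, 10}, B' = {2, 4, 5, 6, 8, 9, 11}
A' ∩ B' = {2, 4, 5, 6, 9} ✓

{2, 4, 5, 6, 9}


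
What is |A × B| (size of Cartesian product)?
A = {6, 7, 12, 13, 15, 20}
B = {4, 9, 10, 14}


Set A = {6, 7, 12, 13, 15, 20} has 6 elements.
Set B = {4, 9, 10, 14} has 4 elements.
|A × B| = |A| × |B| = 6 × 4 = 24

24


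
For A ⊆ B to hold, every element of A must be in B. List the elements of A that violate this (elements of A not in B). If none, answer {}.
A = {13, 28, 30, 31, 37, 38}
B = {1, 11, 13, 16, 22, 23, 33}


Set A = {13, 28, 30, 31, 37, 38}
Set B = {1, 11, 13, 16, 22, 23, 33}
Check each element of A against B:
13 ∈ B, 28 ∉ B (include), 30 ∉ B (include), 31 ∉ B (include), 37 ∉ B (include), 38 ∉ B (include)
Elements of A not in B: {28, 30, 31, 37, 38}

{28, 30, 31, 37, 38}


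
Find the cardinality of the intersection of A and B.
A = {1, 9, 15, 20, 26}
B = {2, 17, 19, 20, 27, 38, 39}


Set A = {1, 9, 15, 20, 26}
Set B = {2, 17, 19, 20, 27, 38, 39}
A ∩ B = {20}
|A ∩ B| = 1

1


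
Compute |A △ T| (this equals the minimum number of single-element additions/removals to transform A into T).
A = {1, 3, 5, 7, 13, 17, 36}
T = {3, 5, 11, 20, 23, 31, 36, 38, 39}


Set A = {1, 3, 5, 7, 13, 17, 36}
Set T = {3, 5, 11, 20, 23, 31, 36, 38, 39}
Elements to remove from A (in A, not in T): {1, 7, 13, 17} → 4 removals
Elements to add to A (in T, not in A): {11, 20, 23, 31, 38, 39} → 6 additions
Total edits = 4 + 6 = 10

10


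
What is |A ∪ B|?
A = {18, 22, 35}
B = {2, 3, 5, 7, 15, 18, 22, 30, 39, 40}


Set A = {18, 22, 35}, |A| = 3
Set B = {2, 3, 5, 7, 15, 18, 22, 30, 39, 40}, |B| = 10
A ∩ B = {18, 22}, |A ∩ B| = 2
|A ∪ B| = |A| + |B| - |A ∩ B| = 3 + 10 - 2 = 11

11


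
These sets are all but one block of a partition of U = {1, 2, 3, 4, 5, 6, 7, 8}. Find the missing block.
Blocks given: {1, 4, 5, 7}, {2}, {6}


U = {1, 2, 3, 4, 5, 6, 7, 8}
Shown blocks: {1, 4, 5, 7}, {2}, {6}
A partition's blocks are pairwise disjoint and cover U, so the missing block = U \ (union of shown blocks).
Union of shown blocks: {1, 2, 4, 5, 6, 7}
Missing block = U \ (union) = {3, 8}

{3, 8}


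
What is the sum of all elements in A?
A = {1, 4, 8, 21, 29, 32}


Set A = {1, 4, 8, 21, 29, 32}
Sum = 1 + 4 + 8 + 21 + 29 + 32 = 95

95


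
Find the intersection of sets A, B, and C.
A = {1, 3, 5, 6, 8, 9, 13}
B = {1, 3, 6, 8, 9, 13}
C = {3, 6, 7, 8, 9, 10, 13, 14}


Set A = {1, 3, 5, 6, 8, 9, 13}
Set B = {1, 3, 6, 8, 9, 13}
Set C = {3, 6, 7, 8, 9, 10, 13, 14}
First, A ∩ B = {1, 3, 6, 8, 9, 13}
Then, (A ∩ B) ∩ C = {3, 6, 8, 9, 13}

{3, 6, 8, 9, 13}


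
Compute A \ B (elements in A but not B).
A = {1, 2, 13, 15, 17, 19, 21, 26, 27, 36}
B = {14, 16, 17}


Set A = {1, 2, 13, 15, 17, 19, 21, 26, 27, 36}
Set B = {14, 16, 17}
A \ B includes elements in A that are not in B.
Check each element of A:
1 (not in B, keep), 2 (not in B, keep), 13 (not in B, keep), 15 (not in B, keep), 17 (in B, remove), 19 (not in B, keep), 21 (not in B, keep), 26 (not in B, keep), 27 (not in B, keep), 36 (not in B, keep)
A \ B = {1, 2, 13, 15, 19, 21, 26, 27, 36}

{1, 2, 13, 15, 19, 21, 26, 27, 36}


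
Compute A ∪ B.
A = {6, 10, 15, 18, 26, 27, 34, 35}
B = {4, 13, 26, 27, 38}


Set A = {6, 10, 15, 18, 26, 27, 34, 35}
Set B = {4, 13, 26, 27, 38}
A ∪ B includes all elements in either set.
Elements from A: {6, 10, 15, 18, 26, 27, 34, 35}
Elements from B not already included: {4, 13, 38}
A ∪ B = {4, 6, 10, 13, 15, 18, 26, 27, 34, 35, 38}

{4, 6, 10, 13, 15, 18, 26, 27, 34, 35, 38}


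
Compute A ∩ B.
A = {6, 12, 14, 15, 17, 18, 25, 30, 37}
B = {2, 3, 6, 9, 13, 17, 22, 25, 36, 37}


Set A = {6, 12, 14, 15, 17, 18, 25, 30, 37}
Set B = {2, 3, 6, 9, 13, 17, 22, 25, 36, 37}
A ∩ B includes only elements in both sets.
Check each element of A against B:
6 ✓, 12 ✗, 14 ✗, 15 ✗, 17 ✓, 18 ✗, 25 ✓, 30 ✗, 37 ✓
A ∩ B = {6, 17, 25, 37}

{6, 17, 25, 37}


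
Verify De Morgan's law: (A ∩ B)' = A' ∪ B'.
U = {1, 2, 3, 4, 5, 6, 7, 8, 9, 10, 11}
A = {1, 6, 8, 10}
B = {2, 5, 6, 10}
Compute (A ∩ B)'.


U = {1, 2, 3, 4, 5, 6, 7, 8, 9, 10, 11}
A = {1, 6, 8, 10}, B = {2, 5, 6, 10}
A ∩ B = {6, 10}
(A ∩ B)' = U \ (A ∩ B) = {1, 2, 3, 4, 5, 7, 8, 9, 11}
Verification via A' ∪ B': A' = {2, 3, 4, 5, 7, 9, 11}, B' = {1, 3, 4, 7, 8, 9, 11}
A' ∪ B' = {1, 2, 3, 4, 5, 7, 8, 9, 11} ✓

{1, 2, 3, 4, 5, 7, 8, 9, 11}


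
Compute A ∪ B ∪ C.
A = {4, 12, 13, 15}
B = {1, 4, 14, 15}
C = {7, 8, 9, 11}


Set A = {4, 12, 13, 15}
Set B = {1, 4, 14, 15}
Set C = {7, 8, 9, 11}
First, A ∪ B = {1, 4, 12, 13, 14, 15}
Then, (A ∪ B) ∪ C = {1, 4, 7, 8, 9, 11, 12, 13, 14, 15}

{1, 4, 7, 8, 9, 11, 12, 13, 14, 15}


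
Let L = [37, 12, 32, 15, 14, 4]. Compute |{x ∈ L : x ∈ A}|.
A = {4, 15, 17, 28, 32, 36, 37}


Set A = {4, 15, 17, 28, 32, 36, 37}
Candidates: [37, 12, 32, 15, 14, 4]
Check each candidate:
37 ∈ A, 12 ∉ A, 32 ∈ A, 15 ∈ A, 14 ∉ A, 4 ∈ A
Count of candidates in A: 4

4


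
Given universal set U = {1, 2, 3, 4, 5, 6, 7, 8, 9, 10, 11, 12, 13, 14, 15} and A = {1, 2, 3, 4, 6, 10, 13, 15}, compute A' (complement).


Universal set U = {1, 2, 3, 4, 5, 6, 7, 8, 9, 10, 11, 12, 13, 14, 15}
Set A = {1, 2, 3, 4, 6, 10, 13, 15}
A' = U \ A = elements in U but not in A
Checking each element of U:
1 (in A, exclude), 2 (in A, exclude), 3 (in A, exclude), 4 (in A, exclude), 5 (not in A, include), 6 (in A, exclude), 7 (not in A, include), 8 (not in A, include), 9 (not in A, include), 10 (in A, exclude), 11 (not in A, include), 12 (not in A, include), 13 (in A, exclude), 14 (not in A, include), 15 (in A, exclude)
A' = {5, 7, 8, 9, 11, 12, 14}

{5, 7, 8, 9, 11, 12, 14}


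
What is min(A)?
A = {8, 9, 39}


Set A = {8, 9, 39}
Elements in ascending order: 8, 9, 39
The smallest element is 8.

8


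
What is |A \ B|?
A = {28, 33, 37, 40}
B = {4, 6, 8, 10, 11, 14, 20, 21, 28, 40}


Set A = {28, 33, 37, 40}
Set B = {4, 6, 8, 10, 11, 14, 20, 21, 28, 40}
A \ B = {33, 37}
|A \ B| = 2

2


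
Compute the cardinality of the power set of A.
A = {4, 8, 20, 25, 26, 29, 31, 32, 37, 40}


Set A = {4, 8, 20, 25, 26, 29, 31, 32, 37, 40}
|A| = 10
The power set P(A) contains all subsets of A.
|P(A)| = 2^|A| = 2^10 = 1024

1024


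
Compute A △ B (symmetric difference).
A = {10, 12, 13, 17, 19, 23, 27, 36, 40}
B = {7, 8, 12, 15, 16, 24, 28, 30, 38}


Set A = {10, 12, 13, 17, 19, 23, 27, 36, 40}
Set B = {7, 8, 12, 15, 16, 24, 28, 30, 38}
A △ B = (A \ B) ∪ (B \ A)
Elements in A but not B: {10, 13, 17, 19, 23, 27, 36, 40}
Elements in B but not A: {7, 8, 15, 16, 24, 28, 30, 38}
A △ B = {7, 8, 10, 13, 15, 16, 17, 19, 23, 24, 27, 28, 30, 36, 38, 40}

{7, 8, 10, 13, 15, 16, 17, 19, 23, 24, 27, 28, 30, 36, 38, 40}


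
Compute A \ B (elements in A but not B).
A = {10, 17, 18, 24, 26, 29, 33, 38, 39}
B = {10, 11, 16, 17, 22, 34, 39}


Set A = {10, 17, 18, 24, 26, 29, 33, 38, 39}
Set B = {10, 11, 16, 17, 22, 34, 39}
A \ B includes elements in A that are not in B.
Check each element of A:
10 (in B, remove), 17 (in B, remove), 18 (not in B, keep), 24 (not in B, keep), 26 (not in B, keep), 29 (not in B, keep), 33 (not in B, keep), 38 (not in B, keep), 39 (in B, remove)
A \ B = {18, 24, 26, 29, 33, 38}

{18, 24, 26, 29, 33, 38}


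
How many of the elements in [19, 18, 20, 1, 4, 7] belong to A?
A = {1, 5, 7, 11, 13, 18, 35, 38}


Set A = {1, 5, 7, 11, 13, 18, 35, 38}
Candidates: [19, 18, 20, 1, 4, 7]
Check each candidate:
19 ∉ A, 18 ∈ A, 20 ∉ A, 1 ∈ A, 4 ∉ A, 7 ∈ A
Count of candidates in A: 3

3


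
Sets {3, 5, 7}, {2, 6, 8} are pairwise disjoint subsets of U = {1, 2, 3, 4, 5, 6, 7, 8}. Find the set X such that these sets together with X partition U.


U = {1, 2, 3, 4, 5, 6, 7, 8}
Shown blocks: {3, 5, 7}, {2, 6, 8}
A partition's blocks are pairwise disjoint and cover U, so the missing block = U \ (union of shown blocks).
Union of shown blocks: {2, 3, 5, 6, 7, 8}
Missing block = U \ (union) = {1, 4}

{1, 4}


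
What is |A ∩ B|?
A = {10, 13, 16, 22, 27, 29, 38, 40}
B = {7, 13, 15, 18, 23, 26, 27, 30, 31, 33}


Set A = {10, 13, 16, 22, 27, 29, 38, 40}
Set B = {7, 13, 15, 18, 23, 26, 27, 30, 31, 33}
A ∩ B = {13, 27}
|A ∩ B| = 2

2


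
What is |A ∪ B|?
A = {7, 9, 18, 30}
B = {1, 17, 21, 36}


Set A = {7, 9, 18, 30}, |A| = 4
Set B = {1, 17, 21, 36}, |B| = 4
A ∩ B = {}, |A ∩ B| = 0
|A ∪ B| = |A| + |B| - |A ∩ B| = 4 + 4 - 0 = 8

8


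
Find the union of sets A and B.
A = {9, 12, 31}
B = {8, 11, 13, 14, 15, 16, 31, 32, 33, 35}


Set A = {9, 12, 31}
Set B = {8, 11, 13, 14, 15, 16, 31, 32, 33, 35}
A ∪ B includes all elements in either set.
Elements from A: {9, 12, 31}
Elements from B not already included: {8, 11, 13, 14, 15, 16, 32, 33, 35}
A ∪ B = {8, 9, 11, 12, 13, 14, 15, 16, 31, 32, 33, 35}

{8, 9, 11, 12, 13, 14, 15, 16, 31, 32, 33, 35}


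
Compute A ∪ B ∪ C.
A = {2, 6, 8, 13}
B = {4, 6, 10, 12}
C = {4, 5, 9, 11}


Set A = {2, 6, 8, 13}
Set B = {4, 6, 10, 12}
Set C = {4, 5, 9, 11}
First, A ∪ B = {2, 4, 6, 8, 10, 12, 13}
Then, (A ∪ B) ∪ C = {2, 4, 5, 6, 8, 9, 10, 11, 12, 13}

{2, 4, 5, 6, 8, 9, 10, 11, 12, 13}
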